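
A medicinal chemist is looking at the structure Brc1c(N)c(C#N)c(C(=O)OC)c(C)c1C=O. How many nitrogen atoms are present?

2

Scan the SMILES for N atoms (remember two-letter symbols like Cl and Br are single atoms).
Nitrogen count: 2.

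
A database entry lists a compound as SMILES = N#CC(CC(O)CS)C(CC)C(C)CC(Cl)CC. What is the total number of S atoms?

Scan the SMILES for S atoms (remember two-letter symbols like Cl and Br are single atoms).
Sulfur count: 1.

1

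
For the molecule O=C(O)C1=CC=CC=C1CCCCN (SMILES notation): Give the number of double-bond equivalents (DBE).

5

Degree of unsaturation = (number of rings) + (number of π bonds).
Ring closures in the SMILES: 1.
π bonds: 4 double bonds (each 1 DoU) → 4 DoU from unsaturation.
Total DoU = 1 + 4 = 5.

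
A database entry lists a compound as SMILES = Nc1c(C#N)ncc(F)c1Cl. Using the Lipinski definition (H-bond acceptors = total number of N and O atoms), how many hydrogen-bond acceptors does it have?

3

N atoms: 3; O atoms: 0.
Lipinski HBA = 3 + 0 = 3.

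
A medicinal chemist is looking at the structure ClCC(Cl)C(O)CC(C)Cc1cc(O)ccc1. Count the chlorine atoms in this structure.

Scan the SMILES for Cl atoms (remember two-letter symbols like Cl and Br are single atoms).
Chlorine count: 2.

2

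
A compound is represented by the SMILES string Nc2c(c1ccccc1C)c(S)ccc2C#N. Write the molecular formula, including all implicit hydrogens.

C14H12N2S

Walk through each heavy atom and fill implicit hydrogens from standard valence (C 4, N 3, O 2, S 2, halogen 1); for lowercase aromatic atoms, an aromatic c carries 1 H when it has two neighbours and 0 H with three, and aromatic n carries 0 H:
  atom 1: N, bond orders sum to 1 (valence 3) → 2 H
  atom 2: aromatic c, 3 neighbours → 0 H
  atom 3: aromatic c, 3 neighbours → 0 H
  atom 4: aromatic c, 3 neighbours → 0 H
  atom 5: aromatic c, 2 neighbours → 1 H
  atom 6: aromatic c, 2 neighbours → 1 H
  atom 7: aromatic c, 2 neighbours → 1 H
  atom 8: aromatic c, 2 neighbours → 1 H
  atom 9: aromatic c, 3 neighbours → 0 H
  atom 10: C, bond orders sum to 1 (valence 4) → 3 H
  atom 11: aromatic c, 3 neighbours → 0 H
  atom 12: S, bond orders sum to 1 (valence 2) → 1 H
  atom 13: aromatic c, 2 neighbours → 1 H
  atom 14: aromatic c, 2 neighbours → 1 H
  atom 15: aromatic c, 3 neighbours → 0 H
  atom 16: C, bond orders sum to 4 (valence 4) → 0 H
  atom 17: N, bond orders sum to 3 (valence 3) → 0 H
Totals → C:14, H:12, N:2, S:1.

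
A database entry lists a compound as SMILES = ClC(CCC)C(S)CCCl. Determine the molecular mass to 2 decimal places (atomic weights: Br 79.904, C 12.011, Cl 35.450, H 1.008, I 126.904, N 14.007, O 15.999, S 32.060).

First, the molecular formula is C7H14Cl2S (counting implicit H from valence).
  C: 7 × 12.011 = 84.077
  Cl: 2 × 35.450 = 70.900
  H: 14 × 1.008 = 14.112
  S: 1 × 32.060 = 32.060
Sum: 7×12.011 + 2×35.450 + 14×1.008 + 1×32.060 = 201.149 → 201.15 g/mol.

201.15 g/mol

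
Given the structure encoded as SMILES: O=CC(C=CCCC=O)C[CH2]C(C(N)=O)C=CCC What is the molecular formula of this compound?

Walk through each heavy atom and fill implicit hydrogens from standard valence (C 4, N 3, O 2, S 2, halogen 1):
  atom 1: O, bond orders sum to 2 (valence 2) → 0 H
  atom 2: C, bond orders sum to 3 (valence 4) → 1 H
  atom 3: C, bond orders sum to 3 (valence 4) → 1 H
  atom 4: C, bond orders sum to 3 (valence 4) → 1 H
  atom 5: C, bond orders sum to 3 (valence 4) → 1 H
  atom 6: C, bond orders sum to 2 (valence 4) → 2 H
  atom 7: C, bond orders sum to 2 (valence 4) → 2 H
  atom 8: C, bond orders sum to 3 (valence 4) → 1 H
  atom 9: O, bond orders sum to 2 (valence 2) → 0 H
  atom 10: C, bond orders sum to 2 (valence 4) → 2 H
  atom 11: C with explicit H count 2
  atom 12: C, bond orders sum to 3 (valence 4) → 1 H
  atom 13: C, bond orders sum to 4 (valence 4) → 0 H
  atom 14: N, bond orders sum to 1 (valence 3) → 2 H
  atom 15: O, bond orders sum to 2 (valence 2) → 0 H
  atom 16: C, bond orders sum to 3 (valence 4) → 1 H
  atom 17: C, bond orders sum to 3 (valence 4) → 1 H
  atom 18: C, bond orders sum to 2 (valence 4) → 2 H
  atom 19: C, bond orders sum to 1 (valence 4) → 3 H
Totals → C:15, H:23, N:1, O:3.

C15H23NO3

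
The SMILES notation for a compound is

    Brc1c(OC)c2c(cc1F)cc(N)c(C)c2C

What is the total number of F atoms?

1

Scan the SMILES for F atoms (remember two-letter symbols like Cl and Br are single atoms).
Fluorine count: 1.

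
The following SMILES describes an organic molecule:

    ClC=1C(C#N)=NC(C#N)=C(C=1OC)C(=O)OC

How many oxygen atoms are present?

Scan the SMILES for O atoms (remember two-letter symbols like Cl and Br are single atoms).
Oxygen count: 3.

3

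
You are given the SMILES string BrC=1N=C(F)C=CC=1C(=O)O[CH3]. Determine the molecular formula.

C7H5BrFNO2

Walk through each heavy atom and fill implicit hydrogens from standard valence (C 4, N 3, O 2, S 2, halogen 1):
  atom 1: Br (halogen, monovalent) → 0 H
  atom 2: C, bond orders sum to 4 (valence 4) → 0 H
  atom 3: N, bond orders sum to 3 (valence 3) → 0 H
  atom 4: C, bond orders sum to 4 (valence 4) → 0 H
  atom 5: F (halogen, monovalent) → 0 H
  atom 6: C, bond orders sum to 3 (valence 4) → 1 H
  atom 7: C, bond orders sum to 3 (valence 4) → 1 H
  atom 8: C, bond orders sum to 4 (valence 4) → 0 H
  atom 9: C, bond orders sum to 4 (valence 4) → 0 H
  atom 10: O, bond orders sum to 2 (valence 2) → 0 H
  atom 11: O, bond orders sum to 2 (valence 2) → 0 H
  atom 12: C with explicit H count 3
Totals → C:7, H:5, Br:1, F:1, N:1, O:2.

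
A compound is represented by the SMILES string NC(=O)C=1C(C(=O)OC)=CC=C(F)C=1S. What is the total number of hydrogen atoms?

Walk through each heavy atom and fill implicit hydrogens from standard valence (C 4, N 3, O 2, S 2, halogen 1):
  atom 1: N, bond orders sum to 1 (valence 3) → 2 H
  atom 2: C, bond orders sum to 4 (valence 4) → 0 H
  atom 3: O, bond orders sum to 2 (valence 2) → 0 H
  atom 4: C, bond orders sum to 4 (valence 4) → 0 H
  atom 5: C, bond orders sum to 4 (valence 4) → 0 H
  atom 6: C, bond orders sum to 4 (valence 4) → 0 H
  atom 7: O, bond orders sum to 2 (valence 2) → 0 H
  atom 8: O, bond orders sum to 2 (valence 2) → 0 H
  atom 9: C, bond orders sum to 1 (valence 4) → 3 H
  atom 10: C, bond orders sum to 3 (valence 4) → 1 H
  atom 11: C, bond orders sum to 3 (valence 4) → 1 H
  atom 12: C, bond orders sum to 4 (valence 4) → 0 H
  atom 13: F (halogen, monovalent) → 0 H
  atom 14: C, bond orders sum to 4 (valence 4) → 0 H
  atom 15: S, bond orders sum to 1 (valence 2) → 1 H
Total hydrogens: 8.

8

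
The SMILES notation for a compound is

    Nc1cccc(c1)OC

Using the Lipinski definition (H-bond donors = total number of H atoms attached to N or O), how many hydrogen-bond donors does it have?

2

Donors: find every N or O and count the H atoms it carries.
  atom 1 (N): bond orders sum to 1 → 2 H
  atom 8 (O): bond orders sum to 2 → 0 H
Lipinski HBD = 2.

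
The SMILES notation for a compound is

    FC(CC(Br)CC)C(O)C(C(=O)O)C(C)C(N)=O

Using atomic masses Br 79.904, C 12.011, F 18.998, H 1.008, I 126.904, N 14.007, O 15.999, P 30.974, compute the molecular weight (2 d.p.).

328.18 g/mol

First, the molecular formula is C11H19BrFNO4 (counting implicit H from valence).
  Br: 1 × 79.904 = 79.904
  C: 11 × 12.011 = 132.121
  F: 1 × 18.998 = 18.998
  H: 19 × 1.008 = 19.152
  N: 1 × 14.007 = 14.007
  O: 4 × 15.999 = 63.996
Sum: 1×79.904 + 11×12.011 + 1×18.998 + 19×1.008 + 1×14.007 + 4×15.999 = 328.178 → 328.18 g/mol.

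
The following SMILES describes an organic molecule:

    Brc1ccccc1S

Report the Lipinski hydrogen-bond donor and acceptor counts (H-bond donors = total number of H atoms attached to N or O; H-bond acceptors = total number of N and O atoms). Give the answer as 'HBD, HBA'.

Donors: find every N or O and count the H atoms it carries.
  (no N or O atoms present)
Lipinski HBD = 0.
Acceptors: N atoms = 0, O atoms = 0 → HBA = 0.

0, 0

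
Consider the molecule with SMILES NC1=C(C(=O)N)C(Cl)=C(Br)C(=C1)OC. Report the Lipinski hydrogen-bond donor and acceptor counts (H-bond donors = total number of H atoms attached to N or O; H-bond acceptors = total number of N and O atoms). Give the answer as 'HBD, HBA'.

Donors: find every N or O and count the H atoms it carries.
  atom 1 (N): bond orders sum to 1 → 2 H
  atom 5 (O): bond orders sum to 2 → 0 H
  atom 6 (N): bond orders sum to 1 → 2 H
  atom 13 (O): bond orders sum to 2 → 0 H
Lipinski HBD = 4.
Acceptors: N atoms = 2, O atoms = 2 → HBA = 4.

4, 4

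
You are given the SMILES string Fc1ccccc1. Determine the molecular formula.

Walk through each heavy atom and fill implicit hydrogens from standard valence (C 4, N 3, O 2, S 2, halogen 1); for lowercase aromatic atoms, an aromatic c carries 1 H when it has two neighbours and 0 H with three, and aromatic n carries 0 H:
  atom 1: F (halogen, monovalent) → 0 H
  atom 2: aromatic c, 3 neighbours → 0 H
  atom 3: aromatic c, 2 neighbours → 1 H
  atom 4: aromatic c, 2 neighbours → 1 H
  atom 5: aromatic c, 2 neighbours → 1 H
  atom 6: aromatic c, 2 neighbours → 1 H
  atom 7: aromatic c, 2 neighbours → 1 H
Totals → C:6, H:5, F:1.
In Hill order: C6H5F.

C6H5F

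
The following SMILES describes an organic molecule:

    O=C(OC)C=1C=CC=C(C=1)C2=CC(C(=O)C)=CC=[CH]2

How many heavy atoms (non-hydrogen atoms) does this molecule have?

19

Every atom symbol written in the SMILES (organic subset) is one heavy atom; implicit H are not written.
Heavy atoms by element → C:16, O:3.
Total: 19.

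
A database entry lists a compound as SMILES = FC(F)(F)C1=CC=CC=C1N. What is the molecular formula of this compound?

Walk through each heavy atom and fill implicit hydrogens from standard valence (C 4, N 3, O 2, S 2, halogen 1):
  atom 1: F (halogen, monovalent) → 0 H
  atom 2: C, bond orders sum to 4 (valence 4) → 0 H
  atom 3: F (halogen, monovalent) → 0 H
  atom 4: F (halogen, monovalent) → 0 H
  atom 5: C, bond orders sum to 4 (valence 4) → 0 H
  atom 6: C, bond orders sum to 3 (valence 4) → 1 H
  atom 7: C, bond orders sum to 3 (valence 4) → 1 H
  atom 8: C, bond orders sum to 3 (valence 4) → 1 H
  atom 9: C, bond orders sum to 3 (valence 4) → 1 H
  atom 10: C, bond orders sum to 4 (valence 4) → 0 H
  atom 11: N, bond orders sum to 1 (valence 3) → 2 H
Totals → C:7, H:6, F:3, N:1.
In Hill order: C7H6F3N.

C7H6F3N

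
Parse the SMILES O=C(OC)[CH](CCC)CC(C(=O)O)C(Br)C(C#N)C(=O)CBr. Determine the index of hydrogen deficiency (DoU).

Molecular formula: C14H19Br2NO5.
DoU = (2C + 2 + N − H − X) / 2, where X is the halogen count and O/S are ignored.
    = (2·14 + 2 + 1 − 19 − 2) / 2 = 10 / 2 = 5.

5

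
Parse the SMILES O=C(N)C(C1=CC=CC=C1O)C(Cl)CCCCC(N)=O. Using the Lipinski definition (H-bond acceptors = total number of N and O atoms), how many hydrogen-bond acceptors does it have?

5

N atoms: 2; O atoms: 3.
Lipinski HBA = 2 + 3 = 5.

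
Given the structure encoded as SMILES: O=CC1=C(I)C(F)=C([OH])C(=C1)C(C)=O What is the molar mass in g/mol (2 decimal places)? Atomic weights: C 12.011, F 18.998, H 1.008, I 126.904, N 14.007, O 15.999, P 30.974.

First, the molecular formula is C9H6FIO3 (counting implicit H from valence).
  C: 9 × 12.011 = 108.099
  F: 1 × 18.998 = 18.998
  H: 6 × 1.008 = 6.048
  I: 1 × 126.904 = 126.904
  O: 3 × 15.999 = 47.997
Sum: 9×12.011 + 1×18.998 + 6×1.008 + 1×126.904 + 3×15.999 = 308.046 → 308.05 g/mol.

308.05 g/mol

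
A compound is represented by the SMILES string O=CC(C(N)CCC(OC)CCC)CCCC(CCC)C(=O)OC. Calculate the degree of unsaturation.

2

Molecular formula: C19H37NO4.
DoU = (2C + 2 + N − H − X) / 2, where X is the halogen count and O/S are ignored.
    = (2·19 + 2 + 1 − 37 − 0) / 2 = 4 / 2 = 2.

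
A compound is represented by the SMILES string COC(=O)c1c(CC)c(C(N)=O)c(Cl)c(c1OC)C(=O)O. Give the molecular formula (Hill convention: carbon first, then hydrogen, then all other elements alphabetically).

C13H14ClNO6

Walk through each heavy atom and fill implicit hydrogens from standard valence (C 4, N 3, O 2, S 2, halogen 1); for lowercase aromatic atoms, an aromatic c carries 1 H when it has two neighbours and 0 H with three, and aromatic n carries 0 H:
  atom 1: C, bond orders sum to 1 (valence 4) → 3 H
  atom 2: O, bond orders sum to 2 (valence 2) → 0 H
  atom 3: C, bond orders sum to 4 (valence 4) → 0 H
  atom 4: O, bond orders sum to 2 (valence 2) → 0 H
  atom 5: aromatic c, 3 neighbours → 0 H
  atom 6: aromatic c, 3 neighbours → 0 H
  atom 7: C, bond orders sum to 2 (valence 4) → 2 H
  atom 8: C, bond orders sum to 1 (valence 4) → 3 H
  atom 9: aromatic c, 3 neighbours → 0 H
  atom 10: C, bond orders sum to 4 (valence 4) → 0 H
  atom 11: N, bond orders sum to 1 (valence 3) → 2 H
  atom 12: O, bond orders sum to 2 (valence 2) → 0 H
  atom 13: aromatic c, 3 neighbours → 0 H
  atom 14: Cl (halogen, monovalent) → 0 H
  atom 15: aromatic c, 3 neighbours → 0 H
  atom 16: aromatic c, 3 neighbours → 0 H
  atom 17: O, bond orders sum to 2 (valence 2) → 0 H
  atom 18: C, bond orders sum to 1 (valence 4) → 3 H
  atom 19: C, bond orders sum to 4 (valence 4) → 0 H
  atom 20: O, bond orders sum to 2 (valence 2) → 0 H
  atom 21: O, bond orders sum to 1 (valence 2) → 1 H
Totals → C:13, H:14, Cl:1, N:1, O:6.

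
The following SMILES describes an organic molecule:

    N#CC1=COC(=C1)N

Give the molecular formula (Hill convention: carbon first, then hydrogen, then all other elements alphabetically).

Walk through each heavy atom and fill implicit hydrogens from standard valence (C 4, N 3, O 2, S 2, halogen 1):
  atom 1: N, bond orders sum to 3 (valence 3) → 0 H
  atom 2: C, bond orders sum to 4 (valence 4) → 0 H
  atom 3: C, bond orders sum to 4 (valence 4) → 0 H
  atom 4: C, bond orders sum to 3 (valence 4) → 1 H
  atom 5: O, bond orders sum to 2 (valence 2) → 0 H
  atom 6: C, bond orders sum to 4 (valence 4) → 0 H
  atom 7: C, bond orders sum to 3 (valence 4) → 1 H
  atom 8: N, bond orders sum to 1 (valence 3) → 2 H
Totals → C:5, H:4, N:2, O:1.

C5H4N2O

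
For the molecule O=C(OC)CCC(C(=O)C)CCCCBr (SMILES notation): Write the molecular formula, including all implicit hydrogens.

C11H19BrO3

Walk through each heavy atom and fill implicit hydrogens from standard valence (C 4, N 3, O 2, S 2, halogen 1):
  atom 1: O, bond orders sum to 2 (valence 2) → 0 H
  atom 2: C, bond orders sum to 4 (valence 4) → 0 H
  atom 3: O, bond orders sum to 2 (valence 2) → 0 H
  atom 4: C, bond orders sum to 1 (valence 4) → 3 H
  atom 5: C, bond orders sum to 2 (valence 4) → 2 H
  atom 6: C, bond orders sum to 2 (valence 4) → 2 H
  atom 7: C, bond orders sum to 3 (valence 4) → 1 H
  atom 8: C, bond orders sum to 4 (valence 4) → 0 H
  atom 9: O, bond orders sum to 2 (valence 2) → 0 H
  atom 10: C, bond orders sum to 1 (valence 4) → 3 H
  atom 11: C, bond orders sum to 2 (valence 4) → 2 H
  atom 12: C, bond orders sum to 2 (valence 4) → 2 H
  atom 13: C, bond orders sum to 2 (valence 4) → 2 H
  atom 14: C, bond orders sum to 2 (valence 4) → 2 H
  atom 15: Br (halogen, monovalent) → 0 H
Totals → C:11, H:19, Br:1, O:3.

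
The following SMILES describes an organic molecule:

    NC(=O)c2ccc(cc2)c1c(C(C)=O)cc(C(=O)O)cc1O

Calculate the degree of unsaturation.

Molecular formula: C16H13NO5.
DoU = (2C + 2 + N − H − X) / 2, where X is the halogen count and O/S are ignored.
    = (2·16 + 2 + 1 − 13 − 0) / 2 = 22 / 2 = 11.

11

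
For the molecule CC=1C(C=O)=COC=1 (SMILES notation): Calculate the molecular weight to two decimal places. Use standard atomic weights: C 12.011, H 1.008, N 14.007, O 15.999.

First, the molecular formula is C6H6O2 (counting implicit H from valence).
  C: 6 × 12.011 = 72.066
  H: 6 × 1.008 = 6.048
  O: 2 × 15.999 = 31.998
Sum: 6×12.011 + 6×1.008 + 2×15.999 = 110.112 → 110.11 g/mol.

110.11 g/mol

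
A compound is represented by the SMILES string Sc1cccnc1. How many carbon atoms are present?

Count every carbon token in the SMILES (each C, including those in ring-closure positions and inside branches).
Carbon count: 5.

5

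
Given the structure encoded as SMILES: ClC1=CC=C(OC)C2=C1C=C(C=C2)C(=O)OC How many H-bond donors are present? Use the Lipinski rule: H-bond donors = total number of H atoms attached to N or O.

0

Donors: find every N or O and count the H atoms it carries.
  atom 6 (O): bond orders sum to 2 → 0 H
  atom 15 (O): bond orders sum to 2 → 0 H
  atom 16 (O): bond orders sum to 2 → 0 H
Lipinski HBD = 0.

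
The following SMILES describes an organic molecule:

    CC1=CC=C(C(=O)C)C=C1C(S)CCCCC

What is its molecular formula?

Walk through each heavy atom and fill implicit hydrogens from standard valence (C 4, N 3, O 2, S 2, halogen 1):
  atom 1: C, bond orders sum to 1 (valence 4) → 3 H
  atom 2: C, bond orders sum to 4 (valence 4) → 0 H
  atom 3: C, bond orders sum to 3 (valence 4) → 1 H
  atom 4: C, bond orders sum to 3 (valence 4) → 1 H
  atom 5: C, bond orders sum to 4 (valence 4) → 0 H
  atom 6: C, bond orders sum to 4 (valence 4) → 0 H
  atom 7: O, bond orders sum to 2 (valence 2) → 0 H
  atom 8: C, bond orders sum to 1 (valence 4) → 3 H
  atom 9: C, bond orders sum to 3 (valence 4) → 1 H
  atom 10: C, bond orders sum to 4 (valence 4) → 0 H
  atom 11: C, bond orders sum to 3 (valence 4) → 1 H
  atom 12: S, bond orders sum to 1 (valence 2) → 1 H
  atom 13: C, bond orders sum to 2 (valence 4) → 2 H
  atom 14: C, bond orders sum to 2 (valence 4) → 2 H
  atom 15: C, bond orders sum to 2 (valence 4) → 2 H
  atom 16: C, bond orders sum to 2 (valence 4) → 2 H
  atom 17: C, bond orders sum to 1 (valence 4) → 3 H
Totals → C:15, H:22, O:1, S:1.

C15H22OS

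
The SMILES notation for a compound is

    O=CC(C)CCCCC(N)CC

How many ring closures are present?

0

In SMILES, each pair of matching ring-closure digits denotes one ring-closing bond; the number of such bonds equals the number of independent rings.
Ring-closure bonds here: 0.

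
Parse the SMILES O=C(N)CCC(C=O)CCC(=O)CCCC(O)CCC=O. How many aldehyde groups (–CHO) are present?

The aldehyde motif appears at heavy-atom positions 7, 20 in the SMILES.
Other groups present: 1 amide, 1 hydroxyl, 1 ketone.
Aldehyde count: 2.

2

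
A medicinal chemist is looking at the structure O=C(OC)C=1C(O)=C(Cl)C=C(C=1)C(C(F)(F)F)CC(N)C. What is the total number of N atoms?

1

Scan the SMILES for N atoms (remember two-letter symbols like Cl and Br are single atoms).
Nitrogen count: 1.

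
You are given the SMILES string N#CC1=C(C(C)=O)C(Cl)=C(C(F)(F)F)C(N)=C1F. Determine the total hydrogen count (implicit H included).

5

Walk through each heavy atom and fill implicit hydrogens from standard valence (C 4, N 3, O 2, S 2, halogen 1):
  atom 1: N, bond orders sum to 3 (valence 3) → 0 H
  atom 2: C, bond orders sum to 4 (valence 4) → 0 H
  atom 3: C, bond orders sum to 4 (valence 4) → 0 H
  atom 4: C, bond orders sum to 4 (valence 4) → 0 H
  atom 5: C, bond orders sum to 4 (valence 4) → 0 H
  atom 6: C, bond orders sum to 1 (valence 4) → 3 H
  atom 7: O, bond orders sum to 2 (valence 2) → 0 H
  atom 8: C, bond orders sum to 4 (valence 4) → 0 H
  atom 9: Cl (halogen, monovalent) → 0 H
  atom 10: C, bond orders sum to 4 (valence 4) → 0 H
  atom 11: C, bond orders sum to 4 (valence 4) → 0 H
  atom 12: F (halogen, monovalent) → 0 H
  atom 13: F (halogen, monovalent) → 0 H
  atom 14: F (halogen, monovalent) → 0 H
  atom 15: C, bond orders sum to 4 (valence 4) → 0 H
  atom 16: N, bond orders sum to 1 (valence 3) → 2 H
  atom 17: C, bond orders sum to 4 (valence 4) → 0 H
  atom 18: F (halogen, monovalent) → 0 H
Total hydrogens: 5.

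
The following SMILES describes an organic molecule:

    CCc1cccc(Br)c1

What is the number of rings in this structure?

1

In SMILES, each pair of matching ring-closure digits denotes one ring-closing bond; the number of such bonds equals the number of independent rings.
Ring-closure bonds here: 1.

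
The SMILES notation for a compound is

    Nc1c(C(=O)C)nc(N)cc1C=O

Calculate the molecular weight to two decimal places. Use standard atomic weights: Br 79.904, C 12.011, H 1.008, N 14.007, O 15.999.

179.18 g/mol

First, the molecular formula is C8H9N3O2 (counting implicit H from valence).
  C: 8 × 12.011 = 96.088
  H: 9 × 1.008 = 9.072
  N: 3 × 14.007 = 42.021
  O: 2 × 15.999 = 31.998
Sum: 8×12.011 + 9×1.008 + 3×14.007 + 2×15.999 = 179.179 → 179.18 g/mol.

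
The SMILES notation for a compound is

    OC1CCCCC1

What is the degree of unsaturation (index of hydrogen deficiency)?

Molecular formula: C6H12O.
DoU = (2C + 2 + N − H − X) / 2, where X is the halogen count and O/S are ignored.
    = (2·6 + 2 + 0 − 12 − 0) / 2 = 2 / 2 = 1.

1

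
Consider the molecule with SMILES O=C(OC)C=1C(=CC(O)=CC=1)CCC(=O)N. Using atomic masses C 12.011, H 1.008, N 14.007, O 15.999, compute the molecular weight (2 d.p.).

223.23 g/mol

First, the molecular formula is C11H13NO4 (counting implicit H from valence).
  C: 11 × 12.011 = 132.121
  H: 13 × 1.008 = 13.104
  N: 1 × 14.007 = 14.007
  O: 4 × 15.999 = 63.996
Sum: 11×12.011 + 13×1.008 + 1×14.007 + 4×15.999 = 223.228 → 223.23 g/mol.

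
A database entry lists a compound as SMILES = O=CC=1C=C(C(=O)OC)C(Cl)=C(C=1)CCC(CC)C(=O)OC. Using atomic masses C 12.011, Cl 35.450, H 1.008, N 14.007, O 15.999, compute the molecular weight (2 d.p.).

First, the molecular formula is C16H19ClO5 (counting implicit H from valence).
  C: 16 × 12.011 = 192.176
  Cl: 1 × 35.450 = 35.450
  H: 19 × 1.008 = 19.152
  O: 5 × 15.999 = 79.995
Sum: 16×12.011 + 1×35.450 + 19×1.008 + 5×15.999 = 326.773 → 326.77 g/mol.

326.77 g/mol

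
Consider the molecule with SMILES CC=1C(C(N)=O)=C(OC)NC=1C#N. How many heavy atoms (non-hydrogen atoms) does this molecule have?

13

Every atom symbol written in the SMILES (organic subset) is one heavy atom; implicit H are not written.
Heavy atoms by element → C:8, N:3, O:2.
Total: 13.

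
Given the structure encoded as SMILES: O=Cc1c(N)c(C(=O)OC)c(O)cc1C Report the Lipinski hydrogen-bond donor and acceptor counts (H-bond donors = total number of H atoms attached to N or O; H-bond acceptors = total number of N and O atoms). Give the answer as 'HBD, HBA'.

Donors: find every N or O and count the H atoms it carries.
  atom 1 (O): bond orders sum to 2 → 0 H
  atom 5 (N): bond orders sum to 1 → 2 H
  atom 8 (O): bond orders sum to 2 → 0 H
  atom 9 (O): bond orders sum to 2 → 0 H
  atom 12 (O): bond orders sum to 1 → 1 H
Lipinski HBD = 3.
Acceptors: N atoms = 1, O atoms = 4 → HBA = 5.

3, 5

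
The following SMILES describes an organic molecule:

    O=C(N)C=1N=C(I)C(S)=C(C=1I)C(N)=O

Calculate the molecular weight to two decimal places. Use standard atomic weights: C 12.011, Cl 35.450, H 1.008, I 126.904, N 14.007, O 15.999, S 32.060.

First, the molecular formula is C7H5I2N3O2S (counting implicit H from valence).
  C: 7 × 12.011 = 84.077
  H: 5 × 1.008 = 5.040
  I: 2 × 126.904 = 253.808
  N: 3 × 14.007 = 42.021
  O: 2 × 15.999 = 31.998
  S: 1 × 32.060 = 32.060
Sum: 7×12.011 + 5×1.008 + 2×126.904 + 3×14.007 + 2×15.999 + 1×32.060 = 449.004 → 449.00 g/mol.

449.00 g/mol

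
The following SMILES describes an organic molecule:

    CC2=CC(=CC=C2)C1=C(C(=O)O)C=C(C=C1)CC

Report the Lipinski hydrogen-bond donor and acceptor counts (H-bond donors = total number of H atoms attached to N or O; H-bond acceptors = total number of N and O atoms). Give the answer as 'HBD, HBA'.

1, 2

Donors: find every N or O and count the H atoms it carries.
  atom 11 (O): bond orders sum to 2 → 0 H
  atom 12 (O): bond orders sum to 1 → 1 H
Lipinski HBD = 1.
Acceptors: N atoms = 0, O atoms = 2 → HBA = 2.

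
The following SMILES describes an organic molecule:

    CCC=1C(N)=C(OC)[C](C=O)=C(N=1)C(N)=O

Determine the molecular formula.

C10H13N3O3

Walk through each heavy atom and fill implicit hydrogens from standard valence (C 4, N 3, O 2, S 2, halogen 1):
  atom 1: C, bond orders sum to 1 (valence 4) → 3 H
  atom 2: C, bond orders sum to 2 (valence 4) → 2 H
  atom 3: C, bond orders sum to 4 (valence 4) → 0 H
  atom 4: C, bond orders sum to 4 (valence 4) → 0 H
  atom 5: N, bond orders sum to 1 (valence 3) → 2 H
  atom 6: C, bond orders sum to 4 (valence 4) → 0 H
  atom 7: O, bond orders sum to 2 (valence 2) → 0 H
  atom 8: C, bond orders sum to 1 (valence 4) → 3 H
  atom 9: C with explicit H count 0
  atom 10: C, bond orders sum to 3 (valence 4) → 1 H
  atom 11: O, bond orders sum to 2 (valence 2) → 0 H
  atom 12: C, bond orders sum to 4 (valence 4) → 0 H
  atom 13: N, bond orders sum to 3 (valence 3) → 0 H
  atom 14: C, bond orders sum to 4 (valence 4) → 0 H
  atom 15: N, bond orders sum to 1 (valence 3) → 2 H
  atom 16: O, bond orders sum to 2 (valence 2) → 0 H
Totals → C:10, H:13, N:3, O:3.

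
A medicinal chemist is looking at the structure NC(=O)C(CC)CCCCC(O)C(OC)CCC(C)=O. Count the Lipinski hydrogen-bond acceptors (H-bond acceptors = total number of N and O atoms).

N atoms: 1; O atoms: 4.
Lipinski HBA = 1 + 4 = 5.

5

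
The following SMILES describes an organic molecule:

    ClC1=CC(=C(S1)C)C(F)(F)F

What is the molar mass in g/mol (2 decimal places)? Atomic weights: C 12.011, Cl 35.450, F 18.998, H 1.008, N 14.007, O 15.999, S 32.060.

200.60 g/mol

First, the molecular formula is C6H4ClF3S (counting implicit H from valence).
  C: 6 × 12.011 = 72.066
  Cl: 1 × 35.450 = 35.450
  F: 3 × 18.998 = 56.994
  H: 4 × 1.008 = 4.032
  S: 1 × 32.060 = 32.060
Sum: 6×12.011 + 1×35.450 + 3×18.998 + 4×1.008 + 1×32.060 = 200.602 → 200.60 g/mol.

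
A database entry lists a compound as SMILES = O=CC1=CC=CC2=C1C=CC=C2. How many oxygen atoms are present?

1

Scan the SMILES for O atoms (remember two-letter symbols like Cl and Br are single atoms).
Oxygen count: 1.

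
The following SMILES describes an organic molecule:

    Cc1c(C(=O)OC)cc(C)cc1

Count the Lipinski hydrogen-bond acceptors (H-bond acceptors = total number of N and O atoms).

2

N atoms: 0; O atoms: 2.
Lipinski HBA = 0 + 2 = 2.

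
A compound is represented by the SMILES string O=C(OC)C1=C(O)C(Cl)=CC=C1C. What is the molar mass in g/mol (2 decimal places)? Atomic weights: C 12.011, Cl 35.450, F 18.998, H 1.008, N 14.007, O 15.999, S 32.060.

200.62 g/mol

First, the molecular formula is C9H9ClO3 (counting implicit H from valence).
  C: 9 × 12.011 = 108.099
  Cl: 1 × 35.450 = 35.450
  H: 9 × 1.008 = 9.072
  O: 3 × 15.999 = 47.997
Sum: 9×12.011 + 1×35.450 + 9×1.008 + 3×15.999 = 200.618 → 200.62 g/mol.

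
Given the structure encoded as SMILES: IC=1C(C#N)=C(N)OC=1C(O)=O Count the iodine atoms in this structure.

Scan the SMILES for I atoms (remember two-letter symbols like Cl and Br are single atoms).
Iodine count: 1.

1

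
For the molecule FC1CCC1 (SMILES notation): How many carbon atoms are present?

Count every carbon token in the SMILES (each C, including those in ring-closure positions and inside branches).
Carbon count: 4.

4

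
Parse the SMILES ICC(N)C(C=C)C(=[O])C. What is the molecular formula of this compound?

Walk through each heavy atom and fill implicit hydrogens from standard valence (C 4, N 3, O 2, S 2, halogen 1):
  atom 1: I (halogen, monovalent) → 0 H
  atom 2: C, bond orders sum to 2 (valence 4) → 2 H
  atom 3: C, bond orders sum to 3 (valence 4) → 1 H
  atom 4: N, bond orders sum to 1 (valence 3) → 2 H
  atom 5: C, bond orders sum to 3 (valence 4) → 1 H
  atom 6: C, bond orders sum to 3 (valence 4) → 1 H
  atom 7: C, bond orders sum to 2 (valence 4) → 2 H
  atom 8: C, bond orders sum to 4 (valence 4) → 0 H
  atom 9: O with explicit H count 0
  atom 10: C, bond orders sum to 1 (valence 4) → 3 H
Totals → C:7, H:12, I:1, N:1, O:1.

C7H12INO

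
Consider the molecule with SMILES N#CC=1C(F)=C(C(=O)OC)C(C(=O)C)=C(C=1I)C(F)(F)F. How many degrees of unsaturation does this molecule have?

8

Molecular formula: C12H6F4INO3.
DoU = (2C + 2 + N − H − X) / 2, where X is the halogen count and O/S are ignored.
    = (2·12 + 2 + 1 − 6 − 5) / 2 = 16 / 2 = 8.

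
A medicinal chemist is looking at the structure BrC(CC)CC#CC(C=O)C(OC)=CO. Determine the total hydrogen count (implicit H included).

Walk through each heavy atom and fill implicit hydrogens from standard valence (C 4, N 3, O 2, S 2, halogen 1):
  atom 1: Br (halogen, monovalent) → 0 H
  atom 2: C, bond orders sum to 3 (valence 4) → 1 H
  atom 3: C, bond orders sum to 2 (valence 4) → 2 H
  atom 4: C, bond orders sum to 1 (valence 4) → 3 H
  atom 5: C, bond orders sum to 2 (valence 4) → 2 H
  atom 6: C, bond orders sum to 4 (valence 4) → 0 H
  atom 7: C, bond orders sum to 4 (valence 4) → 0 H
  atom 8: C, bond orders sum to 3 (valence 4) → 1 H
  atom 9: C, bond orders sum to 3 (valence 4) → 1 H
  atom 10: O, bond orders sum to 2 (valence 2) → 0 H
  atom 11: C, bond orders sum to 4 (valence 4) → 0 H
  atom 12: O, bond orders sum to 2 (valence 2) → 0 H
  atom 13: C, bond orders sum to 1 (valence 4) → 3 H
  atom 14: C, bond orders sum to 3 (valence 4) → 1 H
  atom 15: O, bond orders sum to 1 (valence 2) → 1 H
Total hydrogens: 15.

15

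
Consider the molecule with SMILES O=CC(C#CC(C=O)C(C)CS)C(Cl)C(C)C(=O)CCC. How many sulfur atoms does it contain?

1

Scan the SMILES for S atoms (remember two-letter symbols like Cl and Br are single atoms).
Sulfur count: 1.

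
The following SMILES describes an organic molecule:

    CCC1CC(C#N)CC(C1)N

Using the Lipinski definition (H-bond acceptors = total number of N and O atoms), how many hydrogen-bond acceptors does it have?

2

N atoms: 2; O atoms: 0.
Lipinski HBA = 2 + 0 = 2.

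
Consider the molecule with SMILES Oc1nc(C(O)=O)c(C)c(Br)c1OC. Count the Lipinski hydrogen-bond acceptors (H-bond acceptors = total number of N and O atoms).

N atoms: 1; O atoms: 4.
Lipinski HBA = 1 + 4 = 5.

5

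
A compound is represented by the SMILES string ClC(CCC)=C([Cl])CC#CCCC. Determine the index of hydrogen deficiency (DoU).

3

Molecular formula: C11H16Cl2.
DoU = (2C + 2 + N − H − X) / 2, where X is the halogen count and O/S are ignored.
    = (2·11 + 2 + 0 − 16 − 2) / 2 = 6 / 2 = 3.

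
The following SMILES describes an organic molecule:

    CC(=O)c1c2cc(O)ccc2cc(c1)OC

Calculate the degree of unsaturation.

Molecular formula: C13H12O3.
DoU = (2C + 2 + N − H − X) / 2, where X is the halogen count and O/S are ignored.
    = (2·13 + 2 + 0 − 12 − 0) / 2 = 16 / 2 = 8.

8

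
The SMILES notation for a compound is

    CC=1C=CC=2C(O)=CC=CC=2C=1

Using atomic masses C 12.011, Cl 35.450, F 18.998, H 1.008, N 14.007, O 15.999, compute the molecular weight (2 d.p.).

First, the molecular formula is C11H10O (counting implicit H from valence).
  C: 11 × 12.011 = 132.121
  H: 10 × 1.008 = 10.080
  O: 1 × 15.999 = 15.999
Sum: 11×12.011 + 10×1.008 + 1×15.999 = 158.200 → 158.20 g/mol.

158.20 g/mol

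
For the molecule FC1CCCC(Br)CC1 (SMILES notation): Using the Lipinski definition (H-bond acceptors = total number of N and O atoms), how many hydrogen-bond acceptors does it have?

N atoms: 0; O atoms: 0.
Lipinski HBA = 0 + 0 = 0.

0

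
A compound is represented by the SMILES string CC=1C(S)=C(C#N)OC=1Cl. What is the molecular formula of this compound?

C6H4ClNOS

Walk through each heavy atom and fill implicit hydrogens from standard valence (C 4, N 3, O 2, S 2, halogen 1):
  atom 1: C, bond orders sum to 1 (valence 4) → 3 H
  atom 2: C, bond orders sum to 4 (valence 4) → 0 H
  atom 3: C, bond orders sum to 4 (valence 4) → 0 H
  atom 4: S, bond orders sum to 1 (valence 2) → 1 H
  atom 5: C, bond orders sum to 4 (valence 4) → 0 H
  atom 6: C, bond orders sum to 4 (valence 4) → 0 H
  atom 7: N, bond orders sum to 3 (valence 3) → 0 H
  atom 8: O, bond orders sum to 2 (valence 2) → 0 H
  atom 9: C, bond orders sum to 4 (valence 4) → 0 H
  atom 10: Cl (halogen, monovalent) → 0 H
Totals → C:6, H:4, Cl:1, N:1, O:1, S:1.
In Hill order: C6H4ClNOS.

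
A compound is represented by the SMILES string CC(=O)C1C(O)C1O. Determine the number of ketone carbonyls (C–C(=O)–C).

1

The ketone motif appears at heavy-atom position 2 in the SMILES.
Other groups present: 2 hydroxyl.
Ketone count: 1.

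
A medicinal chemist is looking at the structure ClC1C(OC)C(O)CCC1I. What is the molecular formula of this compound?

Walk through each heavy atom and fill implicit hydrogens from standard valence (C 4, N 3, O 2, S 2, halogen 1):
  atom 1: Cl (halogen, monovalent) → 0 H
  atom 2: C, bond orders sum to 3 (valence 4) → 1 H
  atom 3: C, bond orders sum to 3 (valence 4) → 1 H
  atom 4: O, bond orders sum to 2 (valence 2) → 0 H
  atom 5: C, bond orders sum to 1 (valence 4) → 3 H
  atom 6: C, bond orders sum to 3 (valence 4) → 1 H
  atom 7: O, bond orders sum to 1 (valence 2) → 1 H
  atom 8: C, bond orders sum to 2 (valence 4) → 2 H
  atom 9: C, bond orders sum to 2 (valence 4) → 2 H
  atom 10: C, bond orders sum to 3 (valence 4) → 1 H
  atom 11: I (halogen, monovalent) → 0 H
Totals → C:7, H:12, Cl:1, I:1, O:2.
In Hill order: C7H12ClIO2.

C7H12ClIO2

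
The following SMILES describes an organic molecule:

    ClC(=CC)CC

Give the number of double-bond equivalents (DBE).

Molecular formula: C5H9Cl.
DoU = (2C + 2 + N − H − X) / 2, where X is the halogen count and O/S are ignored.
    = (2·5 + 2 + 0 − 9 − 1) / 2 = 2 / 2 = 1.

1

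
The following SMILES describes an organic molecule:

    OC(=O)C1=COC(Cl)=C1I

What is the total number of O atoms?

3

Scan the SMILES for O atoms (remember two-letter symbols like Cl and Br are single atoms).
Oxygen count: 3.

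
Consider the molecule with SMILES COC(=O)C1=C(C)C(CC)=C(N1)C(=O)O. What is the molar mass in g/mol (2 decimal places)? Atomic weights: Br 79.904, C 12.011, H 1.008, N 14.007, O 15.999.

First, the molecular formula is C10H13NO4 (counting implicit H from valence).
  C: 10 × 12.011 = 120.110
  H: 13 × 1.008 = 13.104
  N: 1 × 14.007 = 14.007
  O: 4 × 15.999 = 63.996
Sum: 10×12.011 + 13×1.008 + 1×14.007 + 4×15.999 = 211.217 → 211.22 g/mol.

211.22 g/mol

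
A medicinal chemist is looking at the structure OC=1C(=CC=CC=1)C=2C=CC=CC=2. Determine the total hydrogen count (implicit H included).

Walk through each heavy atom and fill implicit hydrogens from standard valence (C 4, N 3, O 2, S 2, halogen 1):
  atom 1: O, bond orders sum to 1 (valence 2) → 1 H
  atom 2: C, bond orders sum to 4 (valence 4) → 0 H
  atom 3: C, bond orders sum to 4 (valence 4) → 0 H
  atom 4: C, bond orders sum to 3 (valence 4) → 1 H
  atom 5: C, bond orders sum to 3 (valence 4) → 1 H
  atom 6: C, bond orders sum to 3 (valence 4) → 1 H
  atom 7: C, bond orders sum to 3 (valence 4) → 1 H
  atom 8: C, bond orders sum to 4 (valence 4) → 0 H
  atom 9: C, bond orders sum to 3 (valence 4) → 1 H
  atom 10: C, bond orders sum to 3 (valence 4) → 1 H
  atom 11: C, bond orders sum to 3 (valence 4) → 1 H
  atom 12: C, bond orders sum to 3 (valence 4) → 1 H
  atom 13: C, bond orders sum to 3 (valence 4) → 1 H
Total hydrogens: 10.

10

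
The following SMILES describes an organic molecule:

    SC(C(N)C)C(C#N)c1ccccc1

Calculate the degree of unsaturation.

Molecular formula: C11H14N2S.
DoU = (2C + 2 + N − H − X) / 2, where X is the halogen count and O/S are ignored.
    = (2·11 + 2 + 2 − 14 − 0) / 2 = 12 / 2 = 6.

6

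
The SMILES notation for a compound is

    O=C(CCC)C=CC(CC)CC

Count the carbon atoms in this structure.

Count every carbon token in the SMILES (each C, including those in ring-closure positions and inside branches).
Carbon count: 11.

11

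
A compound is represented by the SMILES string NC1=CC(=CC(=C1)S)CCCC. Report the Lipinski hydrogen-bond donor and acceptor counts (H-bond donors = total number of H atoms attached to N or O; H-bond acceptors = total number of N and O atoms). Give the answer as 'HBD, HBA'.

2, 1

Donors: find every N or O and count the H atoms it carries.
  atom 1 (N): bond orders sum to 1 → 2 H
Lipinski HBD = 2.
Acceptors: N atoms = 1, O atoms = 0 → HBA = 1.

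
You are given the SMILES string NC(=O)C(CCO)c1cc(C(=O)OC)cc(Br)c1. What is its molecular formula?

Walk through each heavy atom and fill implicit hydrogens from standard valence (C 4, N 3, O 2, S 2, halogen 1); for lowercase aromatic atoms, an aromatic c carries 1 H when it has two neighbours and 0 H with three, and aromatic n carries 0 H:
  atom 1: N, bond orders sum to 1 (valence 3) → 2 H
  atom 2: C, bond orders sum to 4 (valence 4) → 0 H
  atom 3: O, bond orders sum to 2 (valence 2) → 0 H
  atom 4: C, bond orders sum to 3 (valence 4) → 1 H
  atom 5: C, bond orders sum to 2 (valence 4) → 2 H
  atom 6: C, bond orders sum to 2 (valence 4) → 2 H
  atom 7: O, bond orders sum to 1 (valence 2) → 1 H
  atom 8: aromatic c, 3 neighbours → 0 H
  atom 9: aromatic c, 2 neighbours → 1 H
  atom 10: aromatic c, 3 neighbours → 0 H
  atom 11: C, bond orders sum to 4 (valence 4) → 0 H
  atom 12: O, bond orders sum to 2 (valence 2) → 0 H
  atom 13: O, bond orders sum to 2 (valence 2) → 0 H
  atom 14: C, bond orders sum to 1 (valence 4) → 3 H
  atom 15: aromatic c, 2 neighbours → 1 H
  atom 16: aromatic c, 3 neighbours → 0 H
  atom 17: Br (halogen, monovalent) → 0 H
  atom 18: aromatic c, 2 neighbours → 1 H
Totals → C:12, H:14, Br:1, N:1, O:4.

C12H14BrNO4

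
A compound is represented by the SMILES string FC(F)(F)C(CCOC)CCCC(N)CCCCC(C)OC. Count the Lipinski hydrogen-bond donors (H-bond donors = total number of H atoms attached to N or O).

Donors: find every N or O and count the H atoms it carries.
  atom 8 (O): bond orders sum to 2 → 0 H
  atom 14 (N): bond orders sum to 1 → 2 H
  atom 21 (O): bond orders sum to 2 → 0 H
Lipinski HBD = 2.

2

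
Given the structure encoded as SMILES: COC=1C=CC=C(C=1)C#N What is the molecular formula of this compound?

C8H7NO

Walk through each heavy atom and fill implicit hydrogens from standard valence (C 4, N 3, O 2, S 2, halogen 1):
  atom 1: C, bond orders sum to 1 (valence 4) → 3 H
  atom 2: O, bond orders sum to 2 (valence 2) → 0 H
  atom 3: C, bond orders sum to 4 (valence 4) → 0 H
  atom 4: C, bond orders sum to 3 (valence 4) → 1 H
  atom 5: C, bond orders sum to 3 (valence 4) → 1 H
  atom 6: C, bond orders sum to 3 (valence 4) → 1 H
  atom 7: C, bond orders sum to 4 (valence 4) → 0 H
  atom 8: C, bond orders sum to 3 (valence 4) → 1 H
  atom 9: C, bond orders sum to 4 (valence 4) → 0 H
  atom 10: N, bond orders sum to 3 (valence 3) → 0 H
Totals → C:8, H:7, N:1, O:1.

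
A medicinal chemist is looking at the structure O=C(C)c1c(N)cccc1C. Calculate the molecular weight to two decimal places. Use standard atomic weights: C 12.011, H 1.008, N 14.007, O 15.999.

149.19 g/mol

First, the molecular formula is C9H11NO (counting implicit H from valence).
  C: 9 × 12.011 = 108.099
  H: 11 × 1.008 = 11.088
  N: 1 × 14.007 = 14.007
  O: 1 × 15.999 = 15.999
Sum: 9×12.011 + 11×1.008 + 1×14.007 + 1×15.999 = 149.193 → 149.19 g/mol.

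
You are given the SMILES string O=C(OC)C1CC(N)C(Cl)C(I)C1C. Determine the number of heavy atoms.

14

Every atom symbol written in the SMILES (organic subset) is one heavy atom; implicit H are not written.
Heavy atoms by element → C:9, Cl:1, I:1, N:1, O:2.
Total: 14.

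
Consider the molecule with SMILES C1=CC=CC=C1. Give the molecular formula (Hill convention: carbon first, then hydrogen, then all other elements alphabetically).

C6H6

Walk through each heavy atom and fill implicit hydrogens from standard valence (C 4, N 3, O 2, S 2, halogen 1):
  atom 1: C, bond orders sum to 3 (valence 4) → 1 H
  atom 2: C, bond orders sum to 3 (valence 4) → 1 H
  atom 3: C, bond orders sum to 3 (valence 4) → 1 H
  atom 4: C, bond orders sum to 3 (valence 4) → 1 H
  atom 5: C, bond orders sum to 3 (valence 4) → 1 H
  atom 6: C, bond orders sum to 3 (valence 4) → 1 H
Totals → C:6, H:6.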